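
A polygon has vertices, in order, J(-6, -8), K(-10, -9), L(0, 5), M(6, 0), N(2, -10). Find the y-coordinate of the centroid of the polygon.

-410/121

Apply the surveyor's formula. First the cross-terms c_i = x_i·y_{i+1} − x_{i+1}·y_i:
  -26, -50, -30, -60, -76  ⇒  2A = -242, A = -121.
Then Σ (y_i + y_{i+1})·c_i = 2460, so ȳ = 2460 / (6·(-121)) = -410/121.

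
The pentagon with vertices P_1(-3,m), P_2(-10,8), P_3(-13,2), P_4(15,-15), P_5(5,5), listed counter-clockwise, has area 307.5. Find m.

The doubled signed area Σ (x_i y_{i+1} − x_{i+1} y_i) is linear in m.
With m=0 it equals 390; the coefficient of m is 15 (from the two edges through P_1).
So 15·m + 390 = 2·307.5 = 615 ⇒ m = 15.

15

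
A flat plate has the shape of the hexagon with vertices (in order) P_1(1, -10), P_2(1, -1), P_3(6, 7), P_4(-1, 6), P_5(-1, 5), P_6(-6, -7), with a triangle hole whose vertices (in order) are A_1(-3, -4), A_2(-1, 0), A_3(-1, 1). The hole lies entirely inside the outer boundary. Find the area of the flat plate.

Outer boundary:
P_1→P_2: (1)(-1) − (1)(-10) = 9
P_2→P_3: (1)(7) − (6)(-1) = 13
P_3→P_4: (6)(6) − (-1)(7) = 43
P_4→P_5: (-1)(5) − (-1)(6) = 1
P_5→P_6: (-1)(-7) − (-6)(5) = 37
P_6→P_1: (-6)(-10) − (1)(-7) = 67
Σ = 170
Area = |Σ|/2 = 85.
Hole:
Apply the shoelace (surveyor's) formula: 2A = Σ (x_i·y_{i+1} − x_{i+1}·y_i), indices taken mod 3.
A_1→A_2: (-3)(0) − (-1)(-4) = -4
A_2→A_3: (-1)(1) − (-1)(0) = -1
A_3→A_1: (-1)(-4) − (-3)(1) = 7
Σ = 2
Area = |Σ|/2 = 1.
Net area = 85 − 1 = 84.

84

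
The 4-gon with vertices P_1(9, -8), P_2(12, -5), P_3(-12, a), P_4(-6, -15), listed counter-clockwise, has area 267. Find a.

10

The doubled signed area Σ (x_i y_{i+1} − x_{i+1} y_i) is linear in a.
With a=0 it equals 354; the coefficient of a is 18 (from the two edges through P_3).
So 18·a + 354 = 2·267 = 534 ⇒ a = 10.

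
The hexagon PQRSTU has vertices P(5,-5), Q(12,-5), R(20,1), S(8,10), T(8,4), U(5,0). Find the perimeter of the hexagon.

48

|PQ| = √((7)² + (0)²) = √49 = 7
|QR| = √((8)² + (6)²) = √100 = 10
|RS| = √((-12)² + (9)²) = √225 = 15
|ST| = √((0)² + (-6)²) = √36 = 6
|TU| = √((-3)² + (-4)²) = √25 = 5
|UP| = √((0)² + (-5)²) = √25 = 5
Perimeter = 7 + 10 + 15 + 6 + 5 + 5 = 48.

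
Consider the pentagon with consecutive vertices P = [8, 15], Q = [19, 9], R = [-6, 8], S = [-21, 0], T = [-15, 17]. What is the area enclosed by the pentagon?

Σ = (-213) + (206) + (168) + (-357) + (-361) = -557
Area = |Σ|/2 = 278.5.

278.5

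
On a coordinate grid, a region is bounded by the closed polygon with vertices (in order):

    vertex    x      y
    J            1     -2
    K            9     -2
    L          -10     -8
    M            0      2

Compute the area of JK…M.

49

Apply the shoelace formula: 2A = Σ (x_i·y_{i+1} − x_{i+1}·y_i), indices taken mod 4.
Σ = (16) + (-92) + (-20) + (-2) = -98
Area = |Σ|/2 = 49.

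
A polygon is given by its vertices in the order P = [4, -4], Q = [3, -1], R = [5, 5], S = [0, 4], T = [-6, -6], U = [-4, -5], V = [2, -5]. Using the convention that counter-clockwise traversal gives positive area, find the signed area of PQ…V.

60

Apply the shoelace formula: 2A = Σ (x_i·y_{i+1} − x_{i+1}·y_i), indices taken mod 7.
P→Q: (4)(-1) − (3)(-4) = 8
Q→R: (3)(5) − (5)(-1) = 20
R→S: (5)(4) − (0)(5) = 20
S→T: (0)(-6) − (-6)(4) = 24
T→U: (-6)(-5) − (-4)(-6) = 6
U→V: (-4)(-5) − (2)(-5) = 30
V→P: (2)(-4) − (4)(-5) = 12
Σ = 120
Signed area = Σ/2 = 60 (positive ⇒ counter-clockwise traversal).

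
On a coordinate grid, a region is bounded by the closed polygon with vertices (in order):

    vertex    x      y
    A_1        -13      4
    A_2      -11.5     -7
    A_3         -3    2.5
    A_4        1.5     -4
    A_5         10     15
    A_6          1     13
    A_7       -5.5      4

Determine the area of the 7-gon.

189.25

Apply the shoelace formula: 2A = Σ (x_i·y_{i+1} − x_{i+1}·y_i), indices taken mod 7.
Cross-terms: 137, -49.75, 8.25, 62.5, 115, 75.5, 30  ⇒  Σ = 378.5
Area = |Σ|/2 = 189.25.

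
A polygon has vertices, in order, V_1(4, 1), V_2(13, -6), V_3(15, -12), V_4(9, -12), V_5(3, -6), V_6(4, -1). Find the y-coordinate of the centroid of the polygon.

Apply the shoelace formula. First the cross-terms c_i = x_i·y_{i+1} − x_{i+1}·y_i:
  -37, -66, -72, -18, 21, 8  ⇒  2A = -164, A = -82.
Then Σ (y_i + y_{i+1})·c_i = 3278, so ȳ = 3278 / (6·(-82)) = -1639/246.

-1639/246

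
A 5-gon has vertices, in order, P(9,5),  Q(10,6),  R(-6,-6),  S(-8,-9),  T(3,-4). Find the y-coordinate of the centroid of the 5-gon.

-127/48

Apply Gauss's area formula. First the cross-terms c_i = x_i·y_{i+1} − x_{i+1}·y_i:
  4, -24, 6, 59, 51  ⇒  2A = 96, A = 48.
Then Σ (y_i + y_{i+1})·c_i = -762, so ȳ = -762 / (6·48) = -127/48.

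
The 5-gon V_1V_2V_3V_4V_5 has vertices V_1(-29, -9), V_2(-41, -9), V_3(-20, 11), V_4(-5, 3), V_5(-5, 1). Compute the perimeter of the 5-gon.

86

|V_1V_2| = √((-12)² + (0)²) = √144 = 12
|V_2V_3| = √((21)² + (20)²) = √841 = 29
|V_3V_4| = √((15)² + (-8)²) = √289 = 17
|V_4V_5| = √((0)² + (-2)²) = √4 = 2
|V_5V_1| = √((-24)² + (-10)²) = √676 = 26
Perimeter = 12 + 29 + 17 + 2 + 26 = 86.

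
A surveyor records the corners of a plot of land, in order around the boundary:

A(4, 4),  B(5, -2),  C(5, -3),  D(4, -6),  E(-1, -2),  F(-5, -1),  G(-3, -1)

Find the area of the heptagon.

40

Cross-terms: -28, -5, -18, -14, -9, 2, -8  ⇒  Σ = -80
Area = |Σ|/2 = 40.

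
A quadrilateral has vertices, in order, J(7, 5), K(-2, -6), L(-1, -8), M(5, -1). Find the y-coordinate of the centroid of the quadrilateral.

-349/153

Apply the shoelace formula. First the cross-terms c_i = x_i·y_{i+1} − x_{i+1}·y_i:
  -32, 10, 41, 32  ⇒  2A = 51, A = 25.5.
Then Σ (y_i + y_{i+1})·c_i = -349, so ȳ = -349 / (6·25.5) = -349/153.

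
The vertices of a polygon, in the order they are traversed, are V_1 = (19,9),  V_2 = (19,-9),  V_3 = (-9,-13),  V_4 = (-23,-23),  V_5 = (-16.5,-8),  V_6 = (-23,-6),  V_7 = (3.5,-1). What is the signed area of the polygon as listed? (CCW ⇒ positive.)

Apply Gauss's area formula: 2A = Σ (x_i·y_{i+1} − x_{i+1}·y_i), indices taken mod 7.
Cross-terms: -342, -328, -92, -195.5, -85, 44, 50.5  ⇒  Σ = -948
Signed area = Σ/2 = -474 (negative ⇒ clockwise traversal).

-474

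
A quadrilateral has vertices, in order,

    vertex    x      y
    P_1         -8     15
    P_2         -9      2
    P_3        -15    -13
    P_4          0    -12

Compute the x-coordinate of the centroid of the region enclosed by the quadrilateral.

-1069/150

Apply the surveyor's formula. First the cross-terms c_i = x_i·y_{i+1} − x_{i+1}·y_i:
  119, 147, 180, -96  ⇒  2A = 350, A = 175.
Then Σ (x_i + x_{i+1})·c_i = -7483, so x̄ = -7483 / (6·175) = -1069/150.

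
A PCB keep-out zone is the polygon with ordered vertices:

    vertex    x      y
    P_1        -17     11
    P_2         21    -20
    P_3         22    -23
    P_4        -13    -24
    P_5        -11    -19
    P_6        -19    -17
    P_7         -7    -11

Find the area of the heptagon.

P_1→P_2: (-17)(-20) − (21)(11) = 109
P_2→P_3: (21)(-23) − (22)(-20) = -43
P_3→P_4: (22)(-24) − (-13)(-23) = -827
P_4→P_5: (-13)(-19) − (-11)(-24) = -17
P_5→P_6: (-11)(-17) − (-19)(-19) = -174
P_6→P_7: (-19)(-11) − (-7)(-17) = 90
P_7→P_1: (-7)(11) − (-17)(-11) = -264
Σ = -1126
Area = |Σ|/2 = 563.

563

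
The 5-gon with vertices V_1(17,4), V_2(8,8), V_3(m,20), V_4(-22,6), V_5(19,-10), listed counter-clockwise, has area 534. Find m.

-6

Write out the shoelace sum; only the two edges meeting at V_3 involve m:
2·Area = [(8·20 − m·8) + (m·6 − (-22)·20)] + 456
       = -2·m + 1056 = 1068
⇒ m = -6.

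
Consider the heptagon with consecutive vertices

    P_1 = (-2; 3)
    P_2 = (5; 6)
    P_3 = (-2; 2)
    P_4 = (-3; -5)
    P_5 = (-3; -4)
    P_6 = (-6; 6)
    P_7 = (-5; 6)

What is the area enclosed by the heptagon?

21.5

Apply Gauss's area formula: 2A = Σ (x_i·y_{i+1} − x_{i+1}·y_i), indices taken mod 7.
Σ = (-27) + (22) + (16) + (-3) + (-42) + (-6) + (-3) = -43
Area = |Σ|/2 = 21.5.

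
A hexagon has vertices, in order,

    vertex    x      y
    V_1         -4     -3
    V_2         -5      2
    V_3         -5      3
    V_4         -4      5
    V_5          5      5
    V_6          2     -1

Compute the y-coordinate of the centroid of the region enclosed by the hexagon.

Apply the shoelace formula. First the cross-terms c_i = x_i·y_{i+1} − x_{i+1}·y_i:
  -23, -5, -13, -45, -15, -10  ⇒  2A = -111, A = -55.5.
Then Σ (y_i + y_{i+1})·c_i = -576, so ȳ = -576 / (6·(-55.5)) = 64/37.

64/37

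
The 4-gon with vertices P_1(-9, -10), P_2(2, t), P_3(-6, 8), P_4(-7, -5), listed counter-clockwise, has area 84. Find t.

-7

The doubled signed area Σ (x_i y_{i+1} − x_{i+1} y_i) is linear in t.
With t=0 it equals 147; the coefficient of t is -3 (from the two edges through P_2).
So -3·t + 147 = 2·84 = 168 ⇒ t = -7.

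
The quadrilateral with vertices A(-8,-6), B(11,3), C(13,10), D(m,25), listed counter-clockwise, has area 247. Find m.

The doubled signed area Σ (x_i y_{i+1} − x_{i+1} y_i) is linear in m.
With m=0 it equals 638; the coefficient of m is -16 (from the two edges through D).
So -16·m + 638 = 2·247 = 494 ⇒ m = 9.

9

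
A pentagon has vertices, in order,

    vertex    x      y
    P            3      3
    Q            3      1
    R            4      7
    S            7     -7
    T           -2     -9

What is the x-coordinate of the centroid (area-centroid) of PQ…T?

Apply the shoelace (surveyor's) formula. First the cross-terms c_i = x_i·y_{i+1} − x_{i+1}·y_i:
  -6, 17, -77, -77, 21  ⇒  2A = -122, A = -61.
Then Σ (x_i + x_{i+1})·c_i = -1128, so x̄ = -1128 / (6·(-61)) = 188/61.

188/61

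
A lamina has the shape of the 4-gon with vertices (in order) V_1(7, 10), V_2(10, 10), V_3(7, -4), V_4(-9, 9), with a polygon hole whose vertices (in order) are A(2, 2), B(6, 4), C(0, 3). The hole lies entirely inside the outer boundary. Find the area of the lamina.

129

Outer boundary:
Apply Gauss's area formula: 2A = Σ (x_i·y_{i+1} − x_{i+1}·y_i), indices taken mod 4.
Σ = (-30) + (-110) + (27) + (-153) = -266
Area = |Σ|/2 = 133.
Hole:
Σ = (-4) + (18) + (-6) = 8
Area = |Σ|/2 = 4.
Net area = 133 − 4 = 129.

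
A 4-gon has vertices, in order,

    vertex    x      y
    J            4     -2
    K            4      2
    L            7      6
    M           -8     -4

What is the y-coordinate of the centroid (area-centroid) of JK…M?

Apply the shoelace formula. First the cross-terms c_i = x_i·y_{i+1} − x_{i+1}·y_i:
  16, 10, 20, 32  ⇒  2A = 78, A = 39.
Then Σ (y_i + y_{i+1})·c_i = -72, so ȳ = -72 / (6·39) = -4/13.

-4/13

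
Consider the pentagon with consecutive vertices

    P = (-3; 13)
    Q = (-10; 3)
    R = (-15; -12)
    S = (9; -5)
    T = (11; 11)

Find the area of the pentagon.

P→Q: (-3)(3) − (-10)(13) = 121
Q→R: (-10)(-12) − (-15)(3) = 165
R→S: (-15)(-5) − (9)(-12) = 183
S→T: (9)(11) − (11)(-5) = 154
T→P: (11)(13) − (-3)(11) = 176
Σ = 799
Area = |Σ|/2 = 399.5.

399.5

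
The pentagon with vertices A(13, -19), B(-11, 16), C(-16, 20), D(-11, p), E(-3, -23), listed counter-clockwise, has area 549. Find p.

-18

The doubled signed area Σ (x_i y_{i+1} − x_{i+1} y_i) is linear in p.
With p=0 it equals 864; the coefficient of p is -13 (from the two edges through D).
So -13·p + 864 = 2·549 = 1098 ⇒ p = -18.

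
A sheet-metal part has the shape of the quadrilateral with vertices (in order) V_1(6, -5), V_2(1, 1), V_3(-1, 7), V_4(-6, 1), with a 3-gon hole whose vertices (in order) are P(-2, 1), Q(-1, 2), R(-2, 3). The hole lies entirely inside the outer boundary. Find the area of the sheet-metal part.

Outer boundary:
Σ = (11) + (8) + (41) + (24) = 84
Area = |Σ|/2 = 42.
Hole:
Apply Gauss's area formula: 2A = Σ (x_i·y_{i+1} − x_{i+1}·y_i), indices taken mod 3.
P→Q: (-2)(2) − (-1)(1) = -3
Q→R: (-1)(3) − (-2)(2) = 1
R→P: (-2)(1) − (-2)(3) = 4
Σ = 2
Area = |Σ|/2 = 1.
Net area = 42 − 1 = 41.

41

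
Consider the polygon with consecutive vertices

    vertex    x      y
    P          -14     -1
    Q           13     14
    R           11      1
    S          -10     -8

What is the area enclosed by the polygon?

252

Apply the shoelace (surveyor's) formula: 2A = Σ (x_i·y_{i+1} − x_{i+1}·y_i), indices taken mod 4.
Σ = (-183) + (-141) + (-78) + (-102) = -504
Area = |Σ|/2 = 252.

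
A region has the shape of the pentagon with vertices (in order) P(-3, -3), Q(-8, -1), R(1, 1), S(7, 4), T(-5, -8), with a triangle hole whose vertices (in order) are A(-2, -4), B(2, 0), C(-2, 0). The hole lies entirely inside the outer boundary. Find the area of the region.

Outer boundary:
Apply the shoelace formula: 2A = Σ (x_i·y_{i+1} − x_{i+1}·y_i), indices taken mod 5.
Σ = (-21) + (-7) + (-3) + (-36) + (-9) = -76
Area = |Σ|/2 = 38.
Hole:
Apply the shoelace formula: 2A = Σ (x_i·y_{i+1} − x_{i+1}·y_i), indices taken mod 3.
Cross-terms: 8, 0, 8  ⇒  Σ = 16
Area = |Σ|/2 = 8.
Net area = 38 − 8 = 30.

30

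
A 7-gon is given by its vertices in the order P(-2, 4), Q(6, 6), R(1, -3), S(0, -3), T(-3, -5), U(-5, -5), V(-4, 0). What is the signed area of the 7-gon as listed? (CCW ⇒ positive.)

-59

Σ = (-36) + (-24) + (-3) + (-9) + (-10) + (-20) + (-16) = -118
Signed area = Σ/2 = -59 (negative ⇒ clockwise traversal).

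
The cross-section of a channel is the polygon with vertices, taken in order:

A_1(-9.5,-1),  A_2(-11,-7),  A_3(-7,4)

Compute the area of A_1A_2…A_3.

Σ = (55.5) + (-93) + (45) = 7.5
Area = |Σ|/2 = 3.75.

3.75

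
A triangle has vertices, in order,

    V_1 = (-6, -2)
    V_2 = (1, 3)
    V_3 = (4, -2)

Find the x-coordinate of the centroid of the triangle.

-1/3

Apply the surveyor's formula. First the cross-terms c_i = x_i·y_{i+1} − x_{i+1}·y_i:
  -16, -14, -20  ⇒  2A = -50, A = -25.
Then Σ (x_i + x_{i+1})·c_i = 50, so x̄ = 50 / (6·(-25)) = -1/3.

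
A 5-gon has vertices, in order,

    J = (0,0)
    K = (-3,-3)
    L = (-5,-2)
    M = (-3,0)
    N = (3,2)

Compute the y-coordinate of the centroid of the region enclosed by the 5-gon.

Apply the shoelace (surveyor's) formula. First the cross-terms c_i = x_i·y_{i+1} − x_{i+1}·y_i:
  0, -9, -6, -6, 0  ⇒  2A = -21, A = -10.5.
Then Σ (y_i + y_{i+1})·c_i = 45, so ȳ = 45 / (6·(-10.5)) = -5/7.

-5/7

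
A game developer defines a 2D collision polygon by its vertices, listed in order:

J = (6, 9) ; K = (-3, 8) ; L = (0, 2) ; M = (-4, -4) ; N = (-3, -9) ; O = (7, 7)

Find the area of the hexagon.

Apply the shoelace formula: 2A = Σ (x_i·y_{i+1} − x_{i+1}·y_i), indices taken mod 6.
J→K: (6)(8) − (-3)(9) = 75
K→L: (-3)(2) − (0)(8) = -6
L→M: (0)(-4) − (-4)(2) = 8
M→N: (-4)(-9) − (-3)(-4) = 24
N→O: (-3)(7) − (7)(-9) = 42
O→J: (7)(9) − (6)(7) = 21
Σ = 164
Area = |Σ|/2 = 82.

82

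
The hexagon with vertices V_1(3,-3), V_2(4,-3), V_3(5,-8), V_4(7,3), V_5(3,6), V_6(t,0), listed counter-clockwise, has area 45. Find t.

The doubled signed area Σ (x_i y_{i+1} − x_{i+1} y_i) is linear in t.
With t=0 it equals 90; the coefficient of t is -9 (from the two edges through V_6).
So -9·t + 90 = 2·45 = 90 ⇒ t = 0.

0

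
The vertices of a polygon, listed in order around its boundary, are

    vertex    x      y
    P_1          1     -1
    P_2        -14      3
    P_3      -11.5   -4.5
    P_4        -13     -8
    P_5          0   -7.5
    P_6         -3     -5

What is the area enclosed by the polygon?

101.5

P_1→P_2: (1)(3) − (-14)(-1) = -11
P_2→P_3: (-14)(-4.5) − (-11.5)(3) = 97.5
P_3→P_4: (-11.5)(-8) − (-13)(-4.5) = 33.5
P_4→P_5: (-13)(-7.5) − (0)(-8) = 97.5
P_5→P_6: (0)(-5) − (-3)(-7.5) = -22.5
P_6→P_1: (-3)(-1) − (1)(-5) = 8
Σ = 203
Area = |Σ|/2 = 101.5.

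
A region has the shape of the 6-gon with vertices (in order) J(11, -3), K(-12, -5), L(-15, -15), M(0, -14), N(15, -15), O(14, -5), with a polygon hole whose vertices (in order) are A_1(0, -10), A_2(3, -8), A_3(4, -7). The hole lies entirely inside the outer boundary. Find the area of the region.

290.5

Outer boundary:
Apply the shoelace formula: 2A = Σ (x_i·y_{i+1} − x_{i+1}·y_i), indices taken mod 6.
Σ = (-91) + (105) + (210) + (210) + (135) + (13) = 582
Area = |Σ|/2 = 291.
Hole:
Apply Gauss's area formula: 2A = Σ (x_i·y_{i+1} − x_{i+1}·y_i), indices taken mod 3.
Cross-terms: 30, 11, -40  ⇒  Σ = 1
Area = |Σ|/2 = 0.5.
Net area = 291 − 0.5 = 290.5.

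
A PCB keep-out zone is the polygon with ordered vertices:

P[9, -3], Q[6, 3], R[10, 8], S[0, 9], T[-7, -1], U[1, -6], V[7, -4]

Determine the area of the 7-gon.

156

Apply Gauss's area formula: 2A = Σ (x_i·y_{i+1} − x_{i+1}·y_i), indices taken mod 7.
Σ = (45) + (18) + (90) + (63) + (43) + (38) + (15) = 312
Area = |Σ|/2 = 156.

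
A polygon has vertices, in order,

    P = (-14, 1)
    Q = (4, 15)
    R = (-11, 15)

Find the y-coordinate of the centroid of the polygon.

31/3

Apply the shoelace (surveyor's) formula. First the cross-terms c_i = x_i·y_{i+1} − x_{i+1}·y_i:
  -214, 225, 199  ⇒  2A = 210, A = 105.
Then Σ (y_i + y_{i+1})·c_i = 6510, so ȳ = 6510 / (6·105) = 31/3.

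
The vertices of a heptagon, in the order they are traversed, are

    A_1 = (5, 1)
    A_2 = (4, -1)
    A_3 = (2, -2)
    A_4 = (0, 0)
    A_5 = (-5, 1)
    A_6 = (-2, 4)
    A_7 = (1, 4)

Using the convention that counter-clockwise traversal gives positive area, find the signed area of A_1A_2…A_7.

Σ = (-9) + (-6) + (0) + (0) + (-18) + (-12) + (-19) = -64
Signed area = Σ/2 = -32 (negative ⇒ clockwise traversal).

-32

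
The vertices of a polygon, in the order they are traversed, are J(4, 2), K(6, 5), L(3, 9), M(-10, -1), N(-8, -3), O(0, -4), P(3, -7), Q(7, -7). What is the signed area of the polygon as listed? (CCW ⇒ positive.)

Apply the shoelace formula: 2A = Σ (x_i·y_{i+1} − x_{i+1}·y_i), indices taken mod 8.
J→K: (4)(5) − (6)(2) = 8
K→L: (6)(9) − (3)(5) = 39
L→M: (3)(-1) − (-10)(9) = 87
M→N: (-10)(-3) − (-8)(-1) = 22
N→O: (-8)(-4) − (0)(-3) = 32
O→P: (0)(-7) − (3)(-4) = 12
P→Q: (3)(-7) − (7)(-7) = 28
Q→J: (7)(2) − (4)(-7) = 42
Σ = 270
Signed area = Σ/2 = 135 (positive ⇒ counter-clockwise traversal).

135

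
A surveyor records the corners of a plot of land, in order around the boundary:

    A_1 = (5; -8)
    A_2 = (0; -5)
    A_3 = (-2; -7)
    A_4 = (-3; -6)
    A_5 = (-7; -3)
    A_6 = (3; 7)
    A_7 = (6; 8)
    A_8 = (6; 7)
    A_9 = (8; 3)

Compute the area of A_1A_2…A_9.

129

Apply the shoelace (surveyor's) formula: 2A = Σ (x_i·y_{i+1} − x_{i+1}·y_i), indices taken mod 9.
Cross-terms: -25, -10, -9, -33, -40, -18, -6, -38, -79  ⇒  Σ = -258
Area = |Σ|/2 = 129.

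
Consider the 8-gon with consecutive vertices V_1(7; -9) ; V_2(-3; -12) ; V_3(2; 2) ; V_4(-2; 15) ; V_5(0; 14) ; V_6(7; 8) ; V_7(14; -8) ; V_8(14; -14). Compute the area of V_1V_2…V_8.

232.5

Cross-terms: -111, 18, 34, -28, -98, -168, -84, -28  ⇒  Σ = -465
Area = |Σ|/2 = 232.5.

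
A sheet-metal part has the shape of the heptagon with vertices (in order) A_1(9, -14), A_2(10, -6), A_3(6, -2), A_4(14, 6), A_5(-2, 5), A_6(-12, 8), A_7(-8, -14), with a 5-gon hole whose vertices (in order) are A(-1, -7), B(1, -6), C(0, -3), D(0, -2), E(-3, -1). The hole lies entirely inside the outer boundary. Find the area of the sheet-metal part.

Outer boundary:
Apply the shoelace (surveyor's) formula: 2A = Σ (x_i·y_{i+1} − x_{i+1}·y_i), indices taken mod 7.
A_1→A_2: (9)(-6) − (10)(-14) = 86
A_2→A_3: (10)(-2) − (6)(-6) = 16
A_3→A_4: (6)(6) − (14)(-2) = 64
A_4→A_5: (14)(5) − (-2)(6) = 82
A_5→A_6: (-2)(8) − (-12)(5) = 44
A_6→A_7: (-12)(-14) − (-8)(8) = 232
A_7→A_1: (-8)(-14) − (9)(-14) = 238
Σ = 762
Area = |Σ|/2 = 381.
Hole:
Apply the shoelace (surveyor's) formula: 2A = Σ (x_i·y_{i+1} − x_{i+1}·y_i), indices taken mod 5.
Cross-terms: 13, -3, 0, -6, 20  ⇒  Σ = 24
Area = |Σ|/2 = 12.
Net area = 381 − 12 = 369.

369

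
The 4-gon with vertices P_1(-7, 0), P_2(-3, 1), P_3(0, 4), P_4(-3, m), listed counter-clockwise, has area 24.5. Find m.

8

The doubled signed area Σ (x_i y_{i+1} − x_{i+1} y_i) is linear in m.
With m=0 it equals -7; the coefficient of m is 7 (from the two edges through P_4).
So 7·m + -7 = 2·24.5 = 49 ⇒ m = 8.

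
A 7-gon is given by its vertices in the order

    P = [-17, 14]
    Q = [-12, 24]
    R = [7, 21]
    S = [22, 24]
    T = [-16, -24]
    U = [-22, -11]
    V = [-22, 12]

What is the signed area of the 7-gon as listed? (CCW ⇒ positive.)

-1030

Apply the surveyor's formula: 2A = Σ (x_i·y_{i+1} − x_{i+1}·y_i), indices taken mod 7.
Cross-terms: -240, -420, -294, -144, -352, -506, -104  ⇒  Σ = -2060
Signed area = Σ/2 = -1030 (negative ⇒ clockwise traversal).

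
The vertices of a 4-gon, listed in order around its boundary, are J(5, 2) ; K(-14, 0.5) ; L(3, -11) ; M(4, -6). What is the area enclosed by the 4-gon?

123.5

J→K: (5)(0.5) − (-14)(2) = 30.5
K→L: (-14)(-11) − (3)(0.5) = 152.5
L→M: (3)(-6) − (4)(-11) = 26
M→J: (4)(2) − (5)(-6) = 38
Σ = 247
Area = |Σ|/2 = 123.5.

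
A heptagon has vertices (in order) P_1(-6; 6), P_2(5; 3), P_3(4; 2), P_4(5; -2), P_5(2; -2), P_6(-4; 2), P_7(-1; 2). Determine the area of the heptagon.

39

Σ = (-48) + (-2) + (-18) + (-6) + (-4) + (-6) + (6) = -78
Area = |Σ|/2 = 39.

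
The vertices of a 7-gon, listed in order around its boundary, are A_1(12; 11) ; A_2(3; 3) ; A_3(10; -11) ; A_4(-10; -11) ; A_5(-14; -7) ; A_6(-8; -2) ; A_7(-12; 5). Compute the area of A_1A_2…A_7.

324

Apply the surveyor's formula: 2A = Σ (x_i·y_{i+1} − x_{i+1}·y_i), indices taken mod 7.
Σ = (3) + (-63) + (-220) + (-84) + (-28) + (-64) + (-192) = -648
Area = |Σ|/2 = 324.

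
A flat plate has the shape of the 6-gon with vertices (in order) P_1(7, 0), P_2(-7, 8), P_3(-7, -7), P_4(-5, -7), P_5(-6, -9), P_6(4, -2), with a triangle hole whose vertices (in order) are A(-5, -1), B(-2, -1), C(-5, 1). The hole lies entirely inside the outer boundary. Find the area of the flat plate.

Outer boundary:
Σ = (56) + (105) + (14) + (3) + (48) + (14) = 240
Area = |Σ|/2 = 120.
Hole:
Apply Gauss's area formula: 2A = Σ (x_i·y_{i+1} − x_{i+1}·y_i), indices taken mod 3.
Σ = (3) + (-7) + (10) = 6
Area = |Σ|/2 = 3.
Net area = 120 − 3 = 117.

117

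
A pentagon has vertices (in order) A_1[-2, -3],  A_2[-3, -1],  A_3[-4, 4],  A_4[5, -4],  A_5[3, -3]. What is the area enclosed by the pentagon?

Apply the surveyor's formula: 2A = Σ (x_i·y_{i+1} − x_{i+1}·y_i), indices taken mod 5.
Σ = (-7) + (-16) + (-4) + (-3) + (-15) = -45
Area = |Σ|/2 = 22.5.

22.5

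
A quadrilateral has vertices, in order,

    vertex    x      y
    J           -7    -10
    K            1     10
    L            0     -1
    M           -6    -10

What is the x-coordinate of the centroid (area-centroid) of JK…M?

-25/11

Apply the shoelace (surveyor's) formula. First the cross-terms c_i = x_i·y_{i+1} − x_{i+1}·y_i:
  -60, -1, -6, -10  ⇒  2A = -77, A = -38.5.
Then Σ (x_i + x_{i+1})·c_i = 525, so x̄ = 525 / (6·(-38.5)) = -25/11.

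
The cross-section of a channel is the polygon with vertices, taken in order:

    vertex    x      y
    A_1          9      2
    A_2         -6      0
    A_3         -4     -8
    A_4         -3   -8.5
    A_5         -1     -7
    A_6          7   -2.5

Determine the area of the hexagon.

Apply the shoelace formula: 2A = Σ (x_i·y_{i+1} − x_{i+1}·y_i), indices taken mod 6.
Σ = (12) + (48) + (10) + (12.5) + (51.5) + (36.5) = 170.5
Area = |Σ|/2 = 85.25.

85.25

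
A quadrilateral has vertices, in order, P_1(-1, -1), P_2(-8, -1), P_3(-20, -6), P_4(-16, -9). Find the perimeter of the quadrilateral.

42

|P_1P_2| = √((-7)² + (0)²) = √49 = 7
|P_2P_3| = √((-12)² + (-5)²) = √169 = 13
|P_3P_4| = √((4)² + (-3)²) = √25 = 5
|P_4P_1| = √((15)² + (8)²) = √289 = 17
Perimeter = 7 + 13 + 5 + 17 = 42.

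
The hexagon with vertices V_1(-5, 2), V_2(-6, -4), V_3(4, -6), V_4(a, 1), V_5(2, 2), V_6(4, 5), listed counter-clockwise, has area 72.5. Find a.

3

Write out the shoelace sum; only the two edges meeting at V_4 involve a:
2·Area = [(4·1 − a·(-6)) + (a·2 − 2·1)] + 119
       = 8·a + 121 = 145
⇒ a = 3.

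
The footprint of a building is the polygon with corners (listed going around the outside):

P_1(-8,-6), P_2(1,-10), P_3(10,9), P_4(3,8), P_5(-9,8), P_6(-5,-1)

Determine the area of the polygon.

Σ = (86) + (109) + (53) + (96) + (49) + (22) = 415
Area = |Σ|/2 = 207.5.

207.5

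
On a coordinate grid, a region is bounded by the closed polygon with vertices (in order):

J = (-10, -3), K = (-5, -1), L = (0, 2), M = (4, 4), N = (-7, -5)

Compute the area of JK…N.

22

Apply the surveyor's formula: 2A = Σ (x_i·y_{i+1} − x_{i+1}·y_i), indices taken mod 5.
Cross-terms: -5, -10, -8, 8, -29  ⇒  Σ = -44
Area = |Σ|/2 = 22.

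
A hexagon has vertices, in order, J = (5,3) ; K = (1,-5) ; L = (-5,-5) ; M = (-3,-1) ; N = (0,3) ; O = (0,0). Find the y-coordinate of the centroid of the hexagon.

-398/231

Apply Gauss's area formula. First the cross-terms c_i = x_i·y_{i+1} − x_{i+1}·y_i:
  -28, -30, -10, -9, 0, 0  ⇒  2A = -77, A = -38.5.
Then Σ (y_i + y_{i+1})·c_i = 398, so ȳ = 398 / (6·(-38.5)) = -398/231.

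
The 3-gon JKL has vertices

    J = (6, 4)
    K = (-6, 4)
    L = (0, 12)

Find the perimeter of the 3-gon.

|JK| = √((-12)² + (0)²) = √144 = 12
|KL| = √((6)² + (8)²) = √100 = 10
|LJ| = √((6)² + (-8)²) = √100 = 10
Perimeter = 12 + 10 + 10 = 32.

32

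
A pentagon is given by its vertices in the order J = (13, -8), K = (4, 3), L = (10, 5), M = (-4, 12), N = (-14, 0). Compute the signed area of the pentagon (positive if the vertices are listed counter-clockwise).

Apply the shoelace (surveyor's) formula: 2A = Σ (x_i·y_{i+1} − x_{i+1}·y_i), indices taken mod 5.
Σ = (71) + (-10) + (140) + (168) + (112) = 481
Signed area = Σ/2 = 240.5 (positive ⇒ counter-clockwise traversal).

240.5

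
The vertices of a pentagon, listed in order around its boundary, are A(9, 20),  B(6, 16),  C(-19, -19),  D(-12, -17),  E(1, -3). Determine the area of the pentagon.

Cross-terms: 24, 190, 95, 53, 47  ⇒  Σ = 409
Area = |Σ|/2 = 204.5.

204.5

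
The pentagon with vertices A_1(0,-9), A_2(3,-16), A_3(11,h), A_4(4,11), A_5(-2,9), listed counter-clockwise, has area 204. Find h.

The doubled signed area Σ (x_i y_{i+1} − x_{i+1} y_i) is linear in h.
With h=0 it equals 400; the coefficient of h is -1 (from the two edges through A_3).
So -1·h + 400 = 2·204 = 408 ⇒ h = -8.

-8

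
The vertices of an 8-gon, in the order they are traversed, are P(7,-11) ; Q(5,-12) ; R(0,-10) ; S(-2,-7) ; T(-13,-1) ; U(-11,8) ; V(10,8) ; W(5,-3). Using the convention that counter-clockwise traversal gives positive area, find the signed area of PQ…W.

P→Q: (7)(-12) − (5)(-11) = -29
Q→R: (5)(-10) − (0)(-12) = -50
R→S: (0)(-7) − (-2)(-10) = -20
S→T: (-2)(-1) − (-13)(-7) = -89
T→U: (-13)(8) − (-11)(-1) = -115
U→V: (-11)(8) − (10)(8) = -168
V→W: (10)(-3) − (5)(8) = -70
W→P: (5)(-11) − (7)(-3) = -34
Σ = -575
Signed area = Σ/2 = -287.5 (negative ⇒ clockwise traversal).

-287.5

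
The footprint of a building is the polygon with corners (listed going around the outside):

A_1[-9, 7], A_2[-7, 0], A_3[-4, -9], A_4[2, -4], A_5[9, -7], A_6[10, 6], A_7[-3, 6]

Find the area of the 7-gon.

201.5

A_1→A_2: (-9)(0) − (-7)(7) = 49
A_2→A_3: (-7)(-9) − (-4)(0) = 63
A_3→A_4: (-4)(-4) − (2)(-9) = 34
A_4→A_5: (2)(-7) − (9)(-4) = 22
A_5→A_6: (9)(6) − (10)(-7) = 124
A_6→A_7: (10)(6) − (-3)(6) = 78
A_7→A_1: (-3)(7) − (-9)(6) = 33
Σ = 403
Area = |Σ|/2 = 201.5.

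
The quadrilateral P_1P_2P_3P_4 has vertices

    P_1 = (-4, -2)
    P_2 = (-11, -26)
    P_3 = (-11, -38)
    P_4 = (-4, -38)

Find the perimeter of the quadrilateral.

80

|P_1P_2| = √((-7)² + (-24)²) = √625 = 25
|P_2P_3| = √((0)² + (-12)²) = √144 = 12
|P_3P_4| = √((7)² + (0)²) = √49 = 7
|P_4P_1| = √((0)² + (36)²) = √1296 = 36
Perimeter = 25 + 12 + 7 + 36 = 80.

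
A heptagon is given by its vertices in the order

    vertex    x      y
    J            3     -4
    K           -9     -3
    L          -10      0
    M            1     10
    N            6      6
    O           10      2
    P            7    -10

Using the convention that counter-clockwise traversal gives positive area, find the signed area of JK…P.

-194.5

Σ = (-45) + (-30) + (-100) + (-54) + (-48) + (-114) + (2) = -389
Signed area = Σ/2 = -194.5 (negative ⇒ clockwise traversal).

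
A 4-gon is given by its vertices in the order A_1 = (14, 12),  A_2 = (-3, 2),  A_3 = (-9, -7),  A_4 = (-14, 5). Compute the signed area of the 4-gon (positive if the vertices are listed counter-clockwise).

-139

Apply the shoelace (surveyor's) formula: 2A = Σ (x_i·y_{i+1} − x_{i+1}·y_i), indices taken mod 4.
Σ = (64) + (39) + (-143) + (-238) = -278
Signed area = Σ/2 = -139 (negative ⇒ clockwise traversal).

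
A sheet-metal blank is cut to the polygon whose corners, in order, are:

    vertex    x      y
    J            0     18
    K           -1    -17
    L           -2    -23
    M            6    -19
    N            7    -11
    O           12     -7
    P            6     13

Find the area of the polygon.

Apply the surveyor's formula: 2A = Σ (x_i·y_{i+1} − x_{i+1}·y_i), indices taken mod 7.
J→K: (0)(-17) − (-1)(18) = 18
K→L: (-1)(-23) − (-2)(-17) = -11
L→M: (-2)(-19) − (6)(-23) = 176
M→N: (6)(-11) − (7)(-19) = 67
N→O: (7)(-7) − (12)(-11) = 83
O→P: (12)(13) − (6)(-7) = 198
P→J: (6)(18) − (0)(13) = 108
Σ = 639
Area = |Σ|/2 = 319.5.

319.5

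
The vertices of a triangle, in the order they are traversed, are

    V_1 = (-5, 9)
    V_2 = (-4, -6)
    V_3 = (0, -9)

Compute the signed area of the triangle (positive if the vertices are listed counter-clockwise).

V_1→V_2: (-5)(-6) − (-4)(9) = 66
V_2→V_3: (-4)(-9) − (0)(-6) = 36
V_3→V_1: (0)(9) − (-5)(-9) = -45
Σ = 57
Signed area = Σ/2 = 28.5 (positive ⇒ counter-clockwise traversal).

28.5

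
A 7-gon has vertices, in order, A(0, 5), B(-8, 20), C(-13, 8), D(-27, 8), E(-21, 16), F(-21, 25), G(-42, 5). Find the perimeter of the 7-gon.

|AB| = √((-8)² + (15)²) = √289 = 17
|BC| = √((-5)² + (-12)²) = √169 = 13
|CD| = √((-14)² + (0)²) = √196 = 14
|DE| = √((6)² + (8)²) = √100 = 10
|EF| = √((0)² + (9)²) = √81 = 9
|FG| = √((-21)² + (-20)²) = √841 = 29
|GA| = √((42)² + (0)²) = √1764 = 42
Perimeter = 17 + 13 + 14 + 10 + 9 + 29 + 42 = 134.

134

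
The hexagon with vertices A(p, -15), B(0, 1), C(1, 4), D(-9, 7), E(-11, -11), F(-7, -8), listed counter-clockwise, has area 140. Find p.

The doubled signed area Σ (x_i y_{i+1} − x_{i+1} y_i) is linear in p.
With p=0 it equals 334; the coefficient of p is 9 (from the two edges through A).
So 9·p + 334 = 2·140 = 280 ⇒ p = -6.

-6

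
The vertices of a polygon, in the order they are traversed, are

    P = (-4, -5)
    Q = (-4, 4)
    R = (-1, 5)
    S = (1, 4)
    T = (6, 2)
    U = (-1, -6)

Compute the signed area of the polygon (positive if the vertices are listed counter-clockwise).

-68

P→Q: (-4)(4) − (-4)(-5) = -36
Q→R: (-4)(5) − (-1)(4) = -16
R→S: (-1)(4) − (1)(5) = -9
S→T: (1)(2) − (6)(4) = -22
T→U: (6)(-6) − (-1)(2) = -34
U→P: (-1)(-5) − (-4)(-6) = -19
Σ = -136
Signed area = Σ/2 = -68 (negative ⇒ clockwise traversal).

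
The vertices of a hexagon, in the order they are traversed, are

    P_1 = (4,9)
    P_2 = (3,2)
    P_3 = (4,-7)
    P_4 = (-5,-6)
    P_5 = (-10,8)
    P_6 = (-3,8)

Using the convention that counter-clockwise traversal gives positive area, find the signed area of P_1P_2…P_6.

Apply the surveyor's formula: 2A = Σ (x_i·y_{i+1} − x_{i+1}·y_i), indices taken mod 6.
Σ = (-19) + (-29) + (-59) + (-100) + (-56) + (-59) = -322
Signed area = Σ/2 = -161 (negative ⇒ clockwise traversal).

-161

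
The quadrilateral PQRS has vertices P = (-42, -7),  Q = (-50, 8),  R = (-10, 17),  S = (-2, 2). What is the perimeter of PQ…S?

|PQ| = √((-8)² + (15)²) = √289 = 17
|QR| = √((40)² + (9)²) = √1681 = 41
|RS| = √((8)² + (-15)²) = √289 = 17
|SP| = √((-40)² + (-9)²) = √1681 = 41
Perimeter = 17 + 41 + 17 + 41 = 116.

116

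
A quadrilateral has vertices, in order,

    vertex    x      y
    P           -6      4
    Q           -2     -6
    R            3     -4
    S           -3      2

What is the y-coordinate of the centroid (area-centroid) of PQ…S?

Apply the shoelace formula. First the cross-terms c_i = x_i·y_{i+1} − x_{i+1}·y_i:
  44, 26, -6, 0  ⇒  2A = 64, A = 32.
Then Σ (y_i + y_{i+1})·c_i = -336, so ȳ = -336 / (6·32) = -1.75.

-1.75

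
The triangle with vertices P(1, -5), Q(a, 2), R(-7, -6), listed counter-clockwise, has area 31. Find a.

The doubled signed area Σ (x_i y_{i+1} − x_{i+1} y_i) is linear in a.
With a=0 it equals 57; the coefficient of a is -1 (from the two edges through Q).
So -1·a + 57 = 2·31 = 62 ⇒ a = -5.

-5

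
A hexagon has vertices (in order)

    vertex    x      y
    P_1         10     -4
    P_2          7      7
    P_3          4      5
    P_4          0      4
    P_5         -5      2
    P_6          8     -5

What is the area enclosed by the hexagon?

84

P_1→P_2: (10)(7) − (7)(-4) = 98
P_2→P_3: (7)(5) − (4)(7) = 7
P_3→P_4: (4)(4) − (0)(5) = 16
P_4→P_5: (0)(2) − (-5)(4) = 20
P_5→P_6: (-5)(-5) − (8)(2) = 9
P_6→P_1: (8)(-4) − (10)(-5) = 18
Σ = 168
Area = |Σ|/2 = 84.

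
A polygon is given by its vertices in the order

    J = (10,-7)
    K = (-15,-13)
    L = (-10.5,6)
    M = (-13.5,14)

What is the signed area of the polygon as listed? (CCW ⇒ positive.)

Cross-terms: -235, -226.5, -66, -45.5  ⇒  Σ = -573
Signed area = Σ/2 = -286.5 (negative ⇒ clockwise traversal).

-286.5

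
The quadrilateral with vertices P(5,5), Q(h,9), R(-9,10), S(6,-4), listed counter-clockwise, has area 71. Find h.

The doubled signed area Σ (x_i y_{i+1} − x_{i+1} y_i) is linear in h.
With h=0 it equals 152; the coefficient of h is 5 (from the two edges through Q).
So 5·h + 152 = 2·71 = 142 ⇒ h = -2.

-2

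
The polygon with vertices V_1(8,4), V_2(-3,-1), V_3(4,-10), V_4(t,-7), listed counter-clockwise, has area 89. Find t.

8

Write out the shoelace sum; only the two edges meeting at V_4 involve t:
2·Area = [(4·(-7) − t·(-10)) + (t·4 − 8·(-7))] + 38
       = 14·t + 66 = 178
⇒ t = 8.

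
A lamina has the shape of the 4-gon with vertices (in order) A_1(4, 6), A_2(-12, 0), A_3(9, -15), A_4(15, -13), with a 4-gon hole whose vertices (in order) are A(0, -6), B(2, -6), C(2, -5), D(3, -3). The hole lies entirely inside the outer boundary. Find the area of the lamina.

248.5

Outer boundary:
Apply Gauss's area formula: 2A = Σ (x_i·y_{i+1} − x_{i+1}·y_i), indices taken mod 4.
Σ = (72) + (180) + (108) + (142) = 502
Area = |Σ|/2 = 251.
Hole:
Apply the shoelace (surveyor's) formula: 2A = Σ (x_i·y_{i+1} − x_{i+1}·y_i), indices taken mod 4.
Σ = (12) + (2) + (9) + (-18) = 5
Area = |Σ|/2 = 2.5.
Net area = 251 − 2.5 = 248.5.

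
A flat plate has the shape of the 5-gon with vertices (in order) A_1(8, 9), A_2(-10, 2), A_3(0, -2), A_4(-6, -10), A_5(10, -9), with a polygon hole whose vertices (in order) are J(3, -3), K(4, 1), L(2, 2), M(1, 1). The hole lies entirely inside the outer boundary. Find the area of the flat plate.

207.5

Outer boundary:
Apply the shoelace formula: 2A = Σ (x_i·y_{i+1} − x_{i+1}·y_i), indices taken mod 5.
A_1→A_2: (8)(2) − (-10)(9) = 106
A_2→A_3: (-10)(-2) − (0)(2) = 20
A_3→A_4: (0)(-10) − (-6)(-2) = -12
A_4→A_5: (-6)(-9) − (10)(-10) = 154
A_5→A_1: (10)(9) − (8)(-9) = 162
Σ = 430
Area = |Σ|/2 = 215.
Hole:
Cross-terms: 15, 6, 0, -6  ⇒  Σ = 15
Area = |Σ|/2 = 7.5.
Net area = 215 − 7.5 = 207.5.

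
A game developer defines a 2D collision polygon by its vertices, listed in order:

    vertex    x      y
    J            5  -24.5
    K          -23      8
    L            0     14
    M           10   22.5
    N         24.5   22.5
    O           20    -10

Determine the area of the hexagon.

1223.375

J→K: (5)(8) − (-23)(-24.5) = -523.5
K→L: (-23)(14) − (0)(8) = -322
L→M: (0)(22.5) − (10)(14) = -140
M→N: (10)(22.5) − (24.5)(22.5) = -326.25
N→O: (24.5)(-10) − (20)(22.5) = -695
O→J: (20)(-24.5) − (5)(-10) = -440
Σ = -2446.75
Area = |Σ|/2 = 1223.375.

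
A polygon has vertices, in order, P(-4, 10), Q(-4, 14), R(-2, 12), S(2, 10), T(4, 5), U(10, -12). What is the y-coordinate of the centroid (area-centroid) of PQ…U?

Apply Gauss's area formula. First the cross-terms c_i = x_i·y_{i+1} − x_{i+1}·y_i:
  -16, -20, -44, -30, -98, 52  ⇒  2A = -156, A = -78.
Then Σ (y_i + y_{i+1})·c_i = -1740, so ȳ = -1740 / (6·(-78)) = 145/39.

145/39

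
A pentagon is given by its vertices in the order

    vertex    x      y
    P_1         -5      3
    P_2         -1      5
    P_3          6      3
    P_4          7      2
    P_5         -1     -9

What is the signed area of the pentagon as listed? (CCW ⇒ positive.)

Cross-terms: -22, -33, -9, -61, -48  ⇒  Σ = -173
Signed area = Σ/2 = -86.5 (negative ⇒ clockwise traversal).

-86.5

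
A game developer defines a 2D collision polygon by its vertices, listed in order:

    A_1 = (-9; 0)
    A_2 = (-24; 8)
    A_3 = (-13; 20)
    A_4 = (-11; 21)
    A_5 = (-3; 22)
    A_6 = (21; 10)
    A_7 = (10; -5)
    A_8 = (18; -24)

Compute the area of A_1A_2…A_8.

Apply Gauss's area formula: 2A = Σ (x_i·y_{i+1} − x_{i+1}·y_i), indices taken mod 8.
A_1→A_2: (-9)(8) − (-24)(0) = -72
A_2→A_3: (-24)(20) − (-13)(8) = -376
A_3→A_4: (-13)(21) − (-11)(20) = -53
A_4→A_5: (-11)(22) − (-3)(21) = -179
A_5→A_6: (-3)(10) − (21)(22) = -492
A_6→A_7: (21)(-5) − (10)(10) = -205
A_7→A_8: (10)(-24) − (18)(-5) = -150
A_8→A_1: (18)(0) − (-9)(-24) = -216
Σ = -1743
Area = |Σ|/2 = 871.5.

871.5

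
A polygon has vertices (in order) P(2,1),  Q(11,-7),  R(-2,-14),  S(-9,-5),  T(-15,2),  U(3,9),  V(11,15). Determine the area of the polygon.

308

Apply the shoelace (surveyor's) formula: 2A = Σ (x_i·y_{i+1} − x_{i+1}·y_i), indices taken mod 7.
Σ = (-25) + (-168) + (-116) + (-93) + (-141) + (-54) + (-19) = -616
Area = |Σ|/2 = 308.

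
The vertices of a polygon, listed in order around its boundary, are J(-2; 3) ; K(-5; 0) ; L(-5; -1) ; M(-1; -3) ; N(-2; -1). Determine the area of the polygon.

10.5

Apply the shoelace formula: 2A = Σ (x_i·y_{i+1} − x_{i+1}·y_i), indices taken mod 5.
Cross-terms: 15, 5, 14, -5, -8  ⇒  Σ = 21
Area = |Σ|/2 = 10.5.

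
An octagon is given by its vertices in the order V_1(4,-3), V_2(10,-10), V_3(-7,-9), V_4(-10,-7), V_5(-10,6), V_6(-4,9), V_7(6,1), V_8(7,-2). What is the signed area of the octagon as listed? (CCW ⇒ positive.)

Apply Gauss's area formula: 2A = Σ (x_i·y_{i+1} − x_{i+1}·y_i), indices taken mod 8.
Σ = (-10) + (-160) + (-41) + (-130) + (-66) + (-58) + (-19) + (-13) = -497
Signed area = Σ/2 = -248.5 (negative ⇒ clockwise traversal).

-248.5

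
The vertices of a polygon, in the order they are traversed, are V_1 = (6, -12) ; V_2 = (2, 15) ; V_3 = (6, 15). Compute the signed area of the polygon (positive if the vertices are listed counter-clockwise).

-54

V_1→V_2: (6)(15) − (2)(-12) = 114
V_2→V_3: (2)(15) − (6)(15) = -60
V_3→V_1: (6)(-12) − (6)(15) = -162
Σ = -108
Signed area = Σ/2 = -54 (negative ⇒ clockwise traversal).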